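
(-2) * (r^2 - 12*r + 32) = -2*r^2 + 24*r - 64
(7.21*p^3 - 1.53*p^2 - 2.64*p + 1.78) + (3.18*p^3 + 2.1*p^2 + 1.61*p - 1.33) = 10.39*p^3 + 0.57*p^2 - 1.03*p + 0.45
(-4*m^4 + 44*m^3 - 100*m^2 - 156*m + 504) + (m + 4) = -4*m^4 + 44*m^3 - 100*m^2 - 155*m + 508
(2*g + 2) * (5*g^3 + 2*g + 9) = 10*g^4 + 10*g^3 + 4*g^2 + 22*g + 18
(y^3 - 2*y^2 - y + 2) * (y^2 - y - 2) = y^5 - 3*y^4 - y^3 + 7*y^2 - 4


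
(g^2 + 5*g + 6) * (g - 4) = g^3 + g^2 - 14*g - 24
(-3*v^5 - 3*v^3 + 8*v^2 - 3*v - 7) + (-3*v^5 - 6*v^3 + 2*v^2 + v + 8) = -6*v^5 - 9*v^3 + 10*v^2 - 2*v + 1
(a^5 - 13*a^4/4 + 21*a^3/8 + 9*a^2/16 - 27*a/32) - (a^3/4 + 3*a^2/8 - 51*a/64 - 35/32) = a^5 - 13*a^4/4 + 19*a^3/8 + 3*a^2/16 - 3*a/64 + 35/32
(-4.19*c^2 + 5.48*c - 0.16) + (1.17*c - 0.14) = -4.19*c^2 + 6.65*c - 0.3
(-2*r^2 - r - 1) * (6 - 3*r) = 6*r^3 - 9*r^2 - 3*r - 6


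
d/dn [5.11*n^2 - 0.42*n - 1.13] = 10.22*n - 0.42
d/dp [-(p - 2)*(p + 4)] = -2*p - 2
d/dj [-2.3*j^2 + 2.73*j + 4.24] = 2.73 - 4.6*j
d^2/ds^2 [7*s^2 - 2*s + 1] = 14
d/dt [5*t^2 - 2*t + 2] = 10*t - 2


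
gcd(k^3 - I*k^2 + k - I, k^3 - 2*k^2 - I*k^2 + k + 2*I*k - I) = k - I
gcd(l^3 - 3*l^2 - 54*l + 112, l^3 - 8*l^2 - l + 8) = l - 8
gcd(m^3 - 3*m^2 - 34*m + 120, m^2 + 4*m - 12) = m + 6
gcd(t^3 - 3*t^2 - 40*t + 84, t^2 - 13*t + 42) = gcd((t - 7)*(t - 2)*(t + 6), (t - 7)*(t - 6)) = t - 7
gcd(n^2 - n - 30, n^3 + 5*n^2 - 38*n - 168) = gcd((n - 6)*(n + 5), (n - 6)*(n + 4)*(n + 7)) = n - 6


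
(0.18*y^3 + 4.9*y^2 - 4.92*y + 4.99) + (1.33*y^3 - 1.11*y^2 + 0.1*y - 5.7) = 1.51*y^3 + 3.79*y^2 - 4.82*y - 0.71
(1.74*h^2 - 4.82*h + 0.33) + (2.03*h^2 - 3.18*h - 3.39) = 3.77*h^2 - 8.0*h - 3.06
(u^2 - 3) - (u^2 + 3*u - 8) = 5 - 3*u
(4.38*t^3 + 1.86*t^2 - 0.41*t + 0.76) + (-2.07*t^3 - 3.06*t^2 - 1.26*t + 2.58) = 2.31*t^3 - 1.2*t^2 - 1.67*t + 3.34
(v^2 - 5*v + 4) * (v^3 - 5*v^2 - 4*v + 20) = v^5 - 10*v^4 + 25*v^3 + 20*v^2 - 116*v + 80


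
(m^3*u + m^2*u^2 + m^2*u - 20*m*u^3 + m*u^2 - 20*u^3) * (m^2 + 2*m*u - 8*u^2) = m^5*u + 3*m^4*u^2 + m^4*u - 26*m^3*u^3 + 3*m^3*u^2 - 48*m^2*u^4 - 26*m^2*u^3 + 160*m*u^5 - 48*m*u^4 + 160*u^5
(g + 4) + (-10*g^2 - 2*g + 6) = -10*g^2 - g + 10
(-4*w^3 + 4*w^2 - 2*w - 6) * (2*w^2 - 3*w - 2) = -8*w^5 + 20*w^4 - 8*w^3 - 14*w^2 + 22*w + 12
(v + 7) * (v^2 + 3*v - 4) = v^3 + 10*v^2 + 17*v - 28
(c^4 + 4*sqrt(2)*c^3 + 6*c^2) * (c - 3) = c^5 - 3*c^4 + 4*sqrt(2)*c^4 - 12*sqrt(2)*c^3 + 6*c^3 - 18*c^2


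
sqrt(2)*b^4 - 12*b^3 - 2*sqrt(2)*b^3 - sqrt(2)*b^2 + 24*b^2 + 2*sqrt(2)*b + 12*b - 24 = (b - 2)*(b - 1)*(b - 6*sqrt(2))*(sqrt(2)*b + sqrt(2))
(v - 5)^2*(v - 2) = v^3 - 12*v^2 + 45*v - 50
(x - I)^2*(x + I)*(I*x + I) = I*x^4 + x^3 + I*x^3 + x^2 + I*x^2 + x + I*x + 1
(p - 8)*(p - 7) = p^2 - 15*p + 56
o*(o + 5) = o^2 + 5*o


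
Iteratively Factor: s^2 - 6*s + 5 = (s - 5)*(s - 1)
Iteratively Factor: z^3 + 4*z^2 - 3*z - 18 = (z + 3)*(z^2 + z - 6) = (z - 2)*(z + 3)*(z + 3)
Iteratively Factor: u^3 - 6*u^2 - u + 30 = (u + 2)*(u^2 - 8*u + 15) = (u - 5)*(u + 2)*(u - 3)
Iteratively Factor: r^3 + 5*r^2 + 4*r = (r)*(r^2 + 5*r + 4) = r*(r + 4)*(r + 1)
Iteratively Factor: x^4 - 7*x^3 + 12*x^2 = (x)*(x^3 - 7*x^2 + 12*x) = x^2*(x^2 - 7*x + 12) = x^2*(x - 4)*(x - 3)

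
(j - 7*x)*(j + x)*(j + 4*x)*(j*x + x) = j^4*x - 2*j^3*x^2 + j^3*x - 31*j^2*x^3 - 2*j^2*x^2 - 28*j*x^4 - 31*j*x^3 - 28*x^4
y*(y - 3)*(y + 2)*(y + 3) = y^4 + 2*y^3 - 9*y^2 - 18*y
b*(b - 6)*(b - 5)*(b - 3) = b^4 - 14*b^3 + 63*b^2 - 90*b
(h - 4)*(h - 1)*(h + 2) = h^3 - 3*h^2 - 6*h + 8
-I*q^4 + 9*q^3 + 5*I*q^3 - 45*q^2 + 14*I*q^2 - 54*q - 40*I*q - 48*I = (q - 6)*(q + I)*(q + 8*I)*(-I*q - I)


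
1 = 1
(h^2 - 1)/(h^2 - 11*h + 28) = (h^2 - 1)/(h^2 - 11*h + 28)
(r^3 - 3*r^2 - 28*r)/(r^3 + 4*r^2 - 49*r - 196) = r/(r + 7)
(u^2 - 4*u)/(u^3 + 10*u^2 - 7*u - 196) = u/(u^2 + 14*u + 49)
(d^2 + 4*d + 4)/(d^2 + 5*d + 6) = (d + 2)/(d + 3)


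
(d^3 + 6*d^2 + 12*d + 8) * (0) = 0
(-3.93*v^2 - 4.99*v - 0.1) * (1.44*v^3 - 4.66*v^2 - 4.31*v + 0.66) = -5.6592*v^5 + 11.1282*v^4 + 40.0477*v^3 + 19.3791*v^2 - 2.8624*v - 0.066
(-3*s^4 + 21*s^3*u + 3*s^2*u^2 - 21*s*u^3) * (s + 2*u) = -3*s^5 + 15*s^4*u + 45*s^3*u^2 - 15*s^2*u^3 - 42*s*u^4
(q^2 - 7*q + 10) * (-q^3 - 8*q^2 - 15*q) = -q^5 - q^4 + 31*q^3 + 25*q^2 - 150*q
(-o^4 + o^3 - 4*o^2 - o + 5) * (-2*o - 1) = 2*o^5 - o^4 + 7*o^3 + 6*o^2 - 9*o - 5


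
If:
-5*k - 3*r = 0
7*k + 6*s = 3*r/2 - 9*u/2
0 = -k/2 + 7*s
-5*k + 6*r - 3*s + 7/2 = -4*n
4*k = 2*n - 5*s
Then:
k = 7/13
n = 61/52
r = -35/39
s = 1/26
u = -139/117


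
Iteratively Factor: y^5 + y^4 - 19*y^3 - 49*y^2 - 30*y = (y)*(y^4 + y^3 - 19*y^2 - 49*y - 30) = y*(y + 3)*(y^3 - 2*y^2 - 13*y - 10) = y*(y + 2)*(y + 3)*(y^2 - 4*y - 5) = y*(y + 1)*(y + 2)*(y + 3)*(y - 5)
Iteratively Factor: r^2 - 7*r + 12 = (r - 3)*(r - 4)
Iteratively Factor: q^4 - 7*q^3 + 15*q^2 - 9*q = (q)*(q^3 - 7*q^2 + 15*q - 9) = q*(q - 3)*(q^2 - 4*q + 3) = q*(q - 3)*(q - 1)*(q - 3)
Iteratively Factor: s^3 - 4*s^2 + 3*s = (s - 1)*(s^2 - 3*s) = s*(s - 1)*(s - 3)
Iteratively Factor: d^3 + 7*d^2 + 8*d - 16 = (d + 4)*(d^2 + 3*d - 4) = (d + 4)^2*(d - 1)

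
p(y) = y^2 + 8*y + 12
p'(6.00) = 20.00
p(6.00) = 96.00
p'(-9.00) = -10.00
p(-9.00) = 21.00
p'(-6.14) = -4.28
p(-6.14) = 0.58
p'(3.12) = 14.24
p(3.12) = 46.69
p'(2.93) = 13.86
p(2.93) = 44.02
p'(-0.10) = 7.80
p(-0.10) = 11.21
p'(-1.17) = 5.66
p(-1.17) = 4.01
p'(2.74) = 13.48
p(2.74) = 41.43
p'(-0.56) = 6.88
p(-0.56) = 7.83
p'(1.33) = 10.66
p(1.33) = 24.41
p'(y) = 2*y + 8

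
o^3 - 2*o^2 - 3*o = o*(o - 3)*(o + 1)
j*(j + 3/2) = j^2 + 3*j/2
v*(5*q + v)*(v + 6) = 5*q*v^2 + 30*q*v + v^3 + 6*v^2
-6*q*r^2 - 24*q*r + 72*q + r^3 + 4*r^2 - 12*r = (-6*q + r)*(r - 2)*(r + 6)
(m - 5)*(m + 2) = m^2 - 3*m - 10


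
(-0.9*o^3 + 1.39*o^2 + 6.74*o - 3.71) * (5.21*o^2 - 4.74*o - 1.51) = -4.689*o^5 + 11.5079*o^4 + 29.8858*o^3 - 53.3756*o^2 + 7.408*o + 5.6021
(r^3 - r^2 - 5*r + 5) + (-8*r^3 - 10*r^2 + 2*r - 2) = -7*r^3 - 11*r^2 - 3*r + 3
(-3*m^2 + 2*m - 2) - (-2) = -3*m^2 + 2*m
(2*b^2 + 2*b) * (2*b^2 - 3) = 4*b^4 + 4*b^3 - 6*b^2 - 6*b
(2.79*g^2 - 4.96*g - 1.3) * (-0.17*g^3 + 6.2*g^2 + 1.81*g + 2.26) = -0.4743*g^5 + 18.1412*g^4 - 25.4811*g^3 - 10.7322*g^2 - 13.5626*g - 2.938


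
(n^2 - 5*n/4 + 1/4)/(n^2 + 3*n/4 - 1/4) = (n - 1)/(n + 1)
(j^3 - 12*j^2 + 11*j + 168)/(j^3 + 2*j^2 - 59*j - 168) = (j - 7)/(j + 7)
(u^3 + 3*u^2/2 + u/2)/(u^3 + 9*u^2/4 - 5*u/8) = 4*(2*u^2 + 3*u + 1)/(8*u^2 + 18*u - 5)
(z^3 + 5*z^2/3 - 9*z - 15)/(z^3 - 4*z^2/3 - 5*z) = (z + 3)/z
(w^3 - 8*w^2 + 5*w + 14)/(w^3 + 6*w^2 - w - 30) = (w^2 - 6*w - 7)/(w^2 + 8*w + 15)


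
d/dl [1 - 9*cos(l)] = 9*sin(l)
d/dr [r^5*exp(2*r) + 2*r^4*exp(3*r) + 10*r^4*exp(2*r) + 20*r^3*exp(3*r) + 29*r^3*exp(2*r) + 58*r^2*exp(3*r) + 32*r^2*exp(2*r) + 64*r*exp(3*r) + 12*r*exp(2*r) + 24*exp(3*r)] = (2*r^5 + 6*r^4*exp(r) + 25*r^4 + 68*r^3*exp(r) + 98*r^3 + 234*r^2*exp(r) + 151*r^2 + 308*r*exp(r) + 88*r + 136*exp(r) + 12)*exp(2*r)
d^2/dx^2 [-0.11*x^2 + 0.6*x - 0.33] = -0.220000000000000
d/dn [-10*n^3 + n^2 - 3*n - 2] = -30*n^2 + 2*n - 3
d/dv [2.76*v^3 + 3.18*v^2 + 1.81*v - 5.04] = 8.28*v^2 + 6.36*v + 1.81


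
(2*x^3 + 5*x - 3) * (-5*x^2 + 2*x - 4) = -10*x^5 + 4*x^4 - 33*x^3 + 25*x^2 - 26*x + 12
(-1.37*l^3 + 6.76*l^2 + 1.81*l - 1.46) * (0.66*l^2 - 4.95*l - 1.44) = -0.9042*l^5 + 11.2431*l^4 - 30.2946*l^3 - 19.6575*l^2 + 4.6206*l + 2.1024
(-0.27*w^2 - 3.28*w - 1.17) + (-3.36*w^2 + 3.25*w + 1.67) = -3.63*w^2 - 0.0299999999999998*w + 0.5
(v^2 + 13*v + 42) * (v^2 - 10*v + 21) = v^4 + 3*v^3 - 67*v^2 - 147*v + 882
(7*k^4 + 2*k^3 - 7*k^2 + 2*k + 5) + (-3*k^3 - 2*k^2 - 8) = 7*k^4 - k^3 - 9*k^2 + 2*k - 3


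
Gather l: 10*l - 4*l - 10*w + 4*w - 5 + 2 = 6*l - 6*w - 3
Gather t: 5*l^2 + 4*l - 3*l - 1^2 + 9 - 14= 5*l^2 + l - 6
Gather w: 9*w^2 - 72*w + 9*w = 9*w^2 - 63*w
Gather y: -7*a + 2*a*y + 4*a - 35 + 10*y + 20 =-3*a + y*(2*a + 10) - 15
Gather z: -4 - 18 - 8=-30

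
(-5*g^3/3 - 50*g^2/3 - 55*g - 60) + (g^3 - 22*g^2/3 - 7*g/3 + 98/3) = -2*g^3/3 - 24*g^2 - 172*g/3 - 82/3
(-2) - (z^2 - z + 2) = -z^2 + z - 4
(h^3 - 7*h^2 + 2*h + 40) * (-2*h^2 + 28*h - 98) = -2*h^5 + 42*h^4 - 298*h^3 + 662*h^2 + 924*h - 3920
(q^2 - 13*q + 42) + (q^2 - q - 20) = 2*q^2 - 14*q + 22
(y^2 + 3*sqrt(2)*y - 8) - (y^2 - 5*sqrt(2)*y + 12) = 8*sqrt(2)*y - 20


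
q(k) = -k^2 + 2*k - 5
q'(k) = 2 - 2*k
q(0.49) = -4.26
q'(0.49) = 1.02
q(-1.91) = -12.47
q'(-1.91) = 5.82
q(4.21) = -14.30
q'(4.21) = -6.42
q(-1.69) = -11.24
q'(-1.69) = 5.38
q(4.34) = -15.16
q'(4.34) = -6.68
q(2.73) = -6.99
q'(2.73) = -3.46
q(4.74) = -17.99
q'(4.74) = -7.48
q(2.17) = -5.37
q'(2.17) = -2.34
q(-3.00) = -20.00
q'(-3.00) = 8.00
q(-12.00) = -173.00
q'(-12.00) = 26.00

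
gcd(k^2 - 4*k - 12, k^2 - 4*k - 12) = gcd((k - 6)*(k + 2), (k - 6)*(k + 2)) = k^2 - 4*k - 12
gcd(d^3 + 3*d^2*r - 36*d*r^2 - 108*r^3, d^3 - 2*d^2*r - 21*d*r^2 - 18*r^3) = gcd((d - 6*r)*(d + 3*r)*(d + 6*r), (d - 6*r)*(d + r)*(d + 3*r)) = -d^2 + 3*d*r + 18*r^2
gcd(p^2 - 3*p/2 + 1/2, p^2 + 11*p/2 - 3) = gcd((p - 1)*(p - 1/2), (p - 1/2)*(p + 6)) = p - 1/2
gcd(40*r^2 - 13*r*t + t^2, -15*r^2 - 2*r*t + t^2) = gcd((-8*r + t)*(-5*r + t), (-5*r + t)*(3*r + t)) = 5*r - t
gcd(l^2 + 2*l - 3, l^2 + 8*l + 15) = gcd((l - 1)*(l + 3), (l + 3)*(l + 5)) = l + 3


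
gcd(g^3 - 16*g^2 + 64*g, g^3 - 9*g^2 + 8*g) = g^2 - 8*g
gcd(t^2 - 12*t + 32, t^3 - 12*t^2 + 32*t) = t^2 - 12*t + 32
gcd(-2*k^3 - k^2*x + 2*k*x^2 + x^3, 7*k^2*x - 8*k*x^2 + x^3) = -k + x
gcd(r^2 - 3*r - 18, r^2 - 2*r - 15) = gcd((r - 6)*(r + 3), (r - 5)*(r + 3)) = r + 3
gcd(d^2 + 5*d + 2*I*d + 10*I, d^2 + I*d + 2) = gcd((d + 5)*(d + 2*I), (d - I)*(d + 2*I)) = d + 2*I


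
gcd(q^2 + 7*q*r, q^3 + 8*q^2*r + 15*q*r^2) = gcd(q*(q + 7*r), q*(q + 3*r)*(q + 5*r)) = q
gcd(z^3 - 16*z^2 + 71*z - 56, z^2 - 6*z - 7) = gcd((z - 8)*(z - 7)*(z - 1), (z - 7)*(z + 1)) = z - 7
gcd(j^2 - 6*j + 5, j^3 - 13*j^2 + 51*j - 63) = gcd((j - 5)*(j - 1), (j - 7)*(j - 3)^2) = 1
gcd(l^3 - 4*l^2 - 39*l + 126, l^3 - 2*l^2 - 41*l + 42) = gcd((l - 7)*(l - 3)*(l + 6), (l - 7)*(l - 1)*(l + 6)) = l^2 - l - 42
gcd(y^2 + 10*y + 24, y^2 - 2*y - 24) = y + 4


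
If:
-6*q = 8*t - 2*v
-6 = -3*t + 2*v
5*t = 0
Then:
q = -1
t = 0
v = -3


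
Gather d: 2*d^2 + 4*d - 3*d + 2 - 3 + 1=2*d^2 + d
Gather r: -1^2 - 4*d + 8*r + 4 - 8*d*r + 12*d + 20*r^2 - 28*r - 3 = 8*d + 20*r^2 + r*(-8*d - 20)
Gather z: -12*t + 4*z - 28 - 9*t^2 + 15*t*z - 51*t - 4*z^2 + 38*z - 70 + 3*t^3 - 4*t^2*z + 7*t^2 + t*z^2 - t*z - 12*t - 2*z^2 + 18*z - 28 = 3*t^3 - 2*t^2 - 75*t + z^2*(t - 6) + z*(-4*t^2 + 14*t + 60) - 126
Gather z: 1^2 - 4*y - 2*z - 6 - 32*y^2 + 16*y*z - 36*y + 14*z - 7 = -32*y^2 - 40*y + z*(16*y + 12) - 12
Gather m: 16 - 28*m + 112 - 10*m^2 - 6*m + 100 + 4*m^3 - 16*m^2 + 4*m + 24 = 4*m^3 - 26*m^2 - 30*m + 252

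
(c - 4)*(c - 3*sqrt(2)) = c^2 - 3*sqrt(2)*c - 4*c + 12*sqrt(2)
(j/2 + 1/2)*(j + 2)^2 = j^3/2 + 5*j^2/2 + 4*j + 2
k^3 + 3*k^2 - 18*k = k*(k - 3)*(k + 6)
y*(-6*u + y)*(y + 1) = -6*u*y^2 - 6*u*y + y^3 + y^2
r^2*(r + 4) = r^3 + 4*r^2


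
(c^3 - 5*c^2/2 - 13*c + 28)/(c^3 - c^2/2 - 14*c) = (c - 2)/c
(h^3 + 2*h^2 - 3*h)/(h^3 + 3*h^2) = (h - 1)/h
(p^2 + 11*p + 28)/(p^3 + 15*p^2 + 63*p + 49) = (p + 4)/(p^2 + 8*p + 7)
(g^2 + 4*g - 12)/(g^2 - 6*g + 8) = (g + 6)/(g - 4)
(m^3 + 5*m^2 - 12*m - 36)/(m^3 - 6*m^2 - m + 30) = (m + 6)/(m - 5)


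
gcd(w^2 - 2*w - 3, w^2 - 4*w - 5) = w + 1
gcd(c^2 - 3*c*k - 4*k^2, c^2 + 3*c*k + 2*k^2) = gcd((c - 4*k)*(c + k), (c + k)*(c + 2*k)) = c + k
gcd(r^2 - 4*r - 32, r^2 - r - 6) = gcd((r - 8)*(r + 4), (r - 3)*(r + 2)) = 1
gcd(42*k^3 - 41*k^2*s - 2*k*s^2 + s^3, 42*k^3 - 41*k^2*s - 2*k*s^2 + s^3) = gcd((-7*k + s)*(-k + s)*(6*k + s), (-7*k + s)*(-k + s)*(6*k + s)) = 42*k^3 - 41*k^2*s - 2*k*s^2 + s^3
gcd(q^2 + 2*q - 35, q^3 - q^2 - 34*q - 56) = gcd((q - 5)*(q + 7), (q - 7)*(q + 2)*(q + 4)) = 1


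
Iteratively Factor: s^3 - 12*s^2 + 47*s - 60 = (s - 4)*(s^2 - 8*s + 15) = (s - 5)*(s - 4)*(s - 3)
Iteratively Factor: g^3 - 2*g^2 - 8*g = (g + 2)*(g^2 - 4*g) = g*(g + 2)*(g - 4)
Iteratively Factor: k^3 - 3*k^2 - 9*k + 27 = (k + 3)*(k^2 - 6*k + 9) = (k - 3)*(k + 3)*(k - 3)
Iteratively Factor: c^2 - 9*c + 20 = (c - 4)*(c - 5)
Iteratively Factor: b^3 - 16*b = (b - 4)*(b^2 + 4*b) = (b - 4)*(b + 4)*(b)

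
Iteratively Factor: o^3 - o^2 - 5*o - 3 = (o - 3)*(o^2 + 2*o + 1) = (o - 3)*(o + 1)*(o + 1)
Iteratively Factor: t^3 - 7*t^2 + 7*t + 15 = (t - 3)*(t^2 - 4*t - 5) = (t - 3)*(t + 1)*(t - 5)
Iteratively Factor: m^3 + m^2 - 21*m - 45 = (m - 5)*(m^2 + 6*m + 9) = (m - 5)*(m + 3)*(m + 3)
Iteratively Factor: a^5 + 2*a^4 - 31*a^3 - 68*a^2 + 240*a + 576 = (a - 4)*(a^4 + 6*a^3 - 7*a^2 - 96*a - 144) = (a - 4)*(a + 3)*(a^3 + 3*a^2 - 16*a - 48) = (a - 4)*(a + 3)^2*(a^2 - 16) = (a - 4)*(a + 3)^2*(a + 4)*(a - 4)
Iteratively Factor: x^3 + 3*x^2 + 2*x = (x + 2)*(x^2 + x) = (x + 1)*(x + 2)*(x)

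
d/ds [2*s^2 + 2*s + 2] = 4*s + 2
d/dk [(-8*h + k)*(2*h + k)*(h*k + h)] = h*(-16*h^2 - 12*h*k - 6*h + 3*k^2 + 2*k)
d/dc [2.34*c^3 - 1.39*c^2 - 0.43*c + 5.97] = 7.02*c^2 - 2.78*c - 0.43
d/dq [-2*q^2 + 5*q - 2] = 5 - 4*q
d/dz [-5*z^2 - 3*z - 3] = -10*z - 3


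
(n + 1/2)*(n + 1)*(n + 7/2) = n^3 + 5*n^2 + 23*n/4 + 7/4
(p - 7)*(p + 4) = p^2 - 3*p - 28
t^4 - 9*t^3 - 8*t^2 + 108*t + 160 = (t - 8)*(t - 5)*(t + 2)^2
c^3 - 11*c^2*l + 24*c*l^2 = c*(c - 8*l)*(c - 3*l)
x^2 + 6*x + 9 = (x + 3)^2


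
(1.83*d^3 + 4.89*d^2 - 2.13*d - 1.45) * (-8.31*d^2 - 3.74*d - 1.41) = -15.2073*d^5 - 47.4801*d^4 - 3.1686*d^3 + 13.1208*d^2 + 8.4263*d + 2.0445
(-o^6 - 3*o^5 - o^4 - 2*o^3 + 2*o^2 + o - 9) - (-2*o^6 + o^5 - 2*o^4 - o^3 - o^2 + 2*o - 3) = o^6 - 4*o^5 + o^4 - o^3 + 3*o^2 - o - 6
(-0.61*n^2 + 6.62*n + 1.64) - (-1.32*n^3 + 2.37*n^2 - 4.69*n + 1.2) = 1.32*n^3 - 2.98*n^2 + 11.31*n + 0.44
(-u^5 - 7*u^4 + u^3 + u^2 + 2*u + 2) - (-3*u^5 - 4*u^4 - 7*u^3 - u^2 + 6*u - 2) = 2*u^5 - 3*u^4 + 8*u^3 + 2*u^2 - 4*u + 4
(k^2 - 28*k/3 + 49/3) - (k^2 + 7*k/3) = 49/3 - 35*k/3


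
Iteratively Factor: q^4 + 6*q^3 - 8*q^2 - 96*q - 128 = (q + 4)*(q^3 + 2*q^2 - 16*q - 32) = (q + 2)*(q + 4)*(q^2 - 16) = (q - 4)*(q + 2)*(q + 4)*(q + 4)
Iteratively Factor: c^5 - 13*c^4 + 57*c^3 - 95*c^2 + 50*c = (c - 1)*(c^4 - 12*c^3 + 45*c^2 - 50*c) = (c - 5)*(c - 1)*(c^3 - 7*c^2 + 10*c) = (c - 5)*(c - 2)*(c - 1)*(c^2 - 5*c) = c*(c - 5)*(c - 2)*(c - 1)*(c - 5)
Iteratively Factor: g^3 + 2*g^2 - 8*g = (g + 4)*(g^2 - 2*g) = (g - 2)*(g + 4)*(g)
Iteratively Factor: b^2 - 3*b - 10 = (b - 5)*(b + 2)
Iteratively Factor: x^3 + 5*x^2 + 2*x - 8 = (x - 1)*(x^2 + 6*x + 8) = (x - 1)*(x + 2)*(x + 4)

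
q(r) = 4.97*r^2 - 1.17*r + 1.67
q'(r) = 9.94*r - 1.17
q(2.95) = 41.47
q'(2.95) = 28.15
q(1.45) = 10.42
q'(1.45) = 13.24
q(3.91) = 73.08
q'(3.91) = 37.70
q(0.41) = 2.03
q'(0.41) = 2.91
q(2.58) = 31.73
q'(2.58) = 24.48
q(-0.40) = 2.93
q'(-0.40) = -5.15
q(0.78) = 3.78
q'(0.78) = 6.58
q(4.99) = 119.59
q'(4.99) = 48.43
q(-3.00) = 49.91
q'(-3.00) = -30.99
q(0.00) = 1.67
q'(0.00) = -1.17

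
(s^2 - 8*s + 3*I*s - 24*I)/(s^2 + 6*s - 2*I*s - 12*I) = (s^2 + s*(-8 + 3*I) - 24*I)/(s^2 + 2*s*(3 - I) - 12*I)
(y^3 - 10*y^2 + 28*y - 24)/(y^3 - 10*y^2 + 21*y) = (y^3 - 10*y^2 + 28*y - 24)/(y*(y^2 - 10*y + 21))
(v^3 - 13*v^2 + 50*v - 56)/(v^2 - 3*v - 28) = (v^2 - 6*v + 8)/(v + 4)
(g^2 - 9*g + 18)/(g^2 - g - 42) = (-g^2 + 9*g - 18)/(-g^2 + g + 42)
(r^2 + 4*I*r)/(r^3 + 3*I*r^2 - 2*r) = (r + 4*I)/(r^2 + 3*I*r - 2)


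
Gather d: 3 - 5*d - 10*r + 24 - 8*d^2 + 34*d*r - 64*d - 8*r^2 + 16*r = -8*d^2 + d*(34*r - 69) - 8*r^2 + 6*r + 27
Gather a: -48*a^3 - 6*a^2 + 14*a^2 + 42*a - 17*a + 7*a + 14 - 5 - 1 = -48*a^3 + 8*a^2 + 32*a + 8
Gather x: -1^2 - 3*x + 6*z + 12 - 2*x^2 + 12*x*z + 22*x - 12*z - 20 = -2*x^2 + x*(12*z + 19) - 6*z - 9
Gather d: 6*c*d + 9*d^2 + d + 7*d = 9*d^2 + d*(6*c + 8)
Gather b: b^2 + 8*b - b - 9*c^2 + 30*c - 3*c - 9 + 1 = b^2 + 7*b - 9*c^2 + 27*c - 8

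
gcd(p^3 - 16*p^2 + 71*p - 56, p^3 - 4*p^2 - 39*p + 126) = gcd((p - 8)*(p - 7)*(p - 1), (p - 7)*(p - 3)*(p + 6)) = p - 7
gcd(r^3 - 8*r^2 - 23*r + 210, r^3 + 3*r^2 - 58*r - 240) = r + 5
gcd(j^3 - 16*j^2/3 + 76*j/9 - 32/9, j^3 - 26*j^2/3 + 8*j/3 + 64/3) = j - 2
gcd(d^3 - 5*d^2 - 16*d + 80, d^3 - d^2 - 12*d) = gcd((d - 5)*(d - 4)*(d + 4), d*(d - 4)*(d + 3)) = d - 4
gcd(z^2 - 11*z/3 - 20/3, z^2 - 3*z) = 1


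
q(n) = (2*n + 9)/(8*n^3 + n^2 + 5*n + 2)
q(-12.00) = 0.00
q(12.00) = 0.00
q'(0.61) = -2.68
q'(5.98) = -0.00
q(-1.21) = -0.39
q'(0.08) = -7.55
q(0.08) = 3.80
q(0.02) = 4.30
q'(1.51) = -0.44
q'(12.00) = 0.00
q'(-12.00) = 0.00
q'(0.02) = -9.39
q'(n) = (2*n + 9)*(-24*n^2 - 2*n - 5)/(8*n^3 + n^2 + 5*n + 2)^2 + 2/(8*n^3 + n^2 + 5*n + 2)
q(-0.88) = -1.02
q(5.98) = 0.01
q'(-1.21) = -1.00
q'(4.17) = -0.02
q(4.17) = 0.03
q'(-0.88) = -3.44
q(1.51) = 0.31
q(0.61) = 1.41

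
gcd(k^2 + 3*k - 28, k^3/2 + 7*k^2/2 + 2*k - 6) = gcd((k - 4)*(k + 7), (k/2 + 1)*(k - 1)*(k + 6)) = 1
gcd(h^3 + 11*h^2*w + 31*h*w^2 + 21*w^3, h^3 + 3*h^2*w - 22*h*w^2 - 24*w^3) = h + w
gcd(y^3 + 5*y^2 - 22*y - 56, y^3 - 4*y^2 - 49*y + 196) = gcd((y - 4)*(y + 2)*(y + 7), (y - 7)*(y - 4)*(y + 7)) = y^2 + 3*y - 28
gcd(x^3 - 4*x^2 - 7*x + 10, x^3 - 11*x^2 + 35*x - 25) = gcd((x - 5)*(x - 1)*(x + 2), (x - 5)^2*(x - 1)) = x^2 - 6*x + 5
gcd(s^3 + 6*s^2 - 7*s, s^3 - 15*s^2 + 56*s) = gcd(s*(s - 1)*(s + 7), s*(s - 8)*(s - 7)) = s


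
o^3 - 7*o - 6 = (o - 3)*(o + 1)*(o + 2)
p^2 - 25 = (p - 5)*(p + 5)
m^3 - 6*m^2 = m^2*(m - 6)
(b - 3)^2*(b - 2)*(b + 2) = b^4 - 6*b^3 + 5*b^2 + 24*b - 36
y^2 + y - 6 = (y - 2)*(y + 3)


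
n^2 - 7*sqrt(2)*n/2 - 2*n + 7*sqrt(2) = (n - 2)*(n - 7*sqrt(2)/2)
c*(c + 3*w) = c^2 + 3*c*w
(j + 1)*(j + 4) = j^2 + 5*j + 4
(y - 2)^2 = y^2 - 4*y + 4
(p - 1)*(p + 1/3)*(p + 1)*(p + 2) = p^4 + 7*p^3/3 - p^2/3 - 7*p/3 - 2/3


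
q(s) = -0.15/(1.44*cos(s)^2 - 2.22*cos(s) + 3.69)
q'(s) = -0.15*(2.88*sin(s)*cos(s) - 2.22*sin(s))/(1.44*cos(s)^2 - 2.22*cos(s) + 3.69)^2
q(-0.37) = -0.05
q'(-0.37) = 0.00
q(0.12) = -0.05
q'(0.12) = -0.00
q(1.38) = -0.05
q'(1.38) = 0.02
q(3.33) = -0.02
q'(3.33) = -0.00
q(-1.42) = -0.04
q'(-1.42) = -0.02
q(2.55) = -0.02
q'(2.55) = 0.01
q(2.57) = -0.02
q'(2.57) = 0.01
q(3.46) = -0.02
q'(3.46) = -0.00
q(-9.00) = -0.02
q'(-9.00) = -0.00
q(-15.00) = -0.02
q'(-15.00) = -0.01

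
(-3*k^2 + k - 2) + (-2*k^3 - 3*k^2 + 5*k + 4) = -2*k^3 - 6*k^2 + 6*k + 2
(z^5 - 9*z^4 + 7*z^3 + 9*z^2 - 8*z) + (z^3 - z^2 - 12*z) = z^5 - 9*z^4 + 8*z^3 + 8*z^2 - 20*z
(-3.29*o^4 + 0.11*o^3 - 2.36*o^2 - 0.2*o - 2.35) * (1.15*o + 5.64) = -3.7835*o^5 - 18.4291*o^4 - 2.0936*o^3 - 13.5404*o^2 - 3.8305*o - 13.254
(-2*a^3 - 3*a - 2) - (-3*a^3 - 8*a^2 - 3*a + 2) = a^3 + 8*a^2 - 4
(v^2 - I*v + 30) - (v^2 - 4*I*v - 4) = 3*I*v + 34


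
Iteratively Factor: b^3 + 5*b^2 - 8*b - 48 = (b + 4)*(b^2 + b - 12) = (b - 3)*(b + 4)*(b + 4)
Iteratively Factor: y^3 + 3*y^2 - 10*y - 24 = (y + 4)*(y^2 - y - 6) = (y + 2)*(y + 4)*(y - 3)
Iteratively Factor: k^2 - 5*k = (k)*(k - 5)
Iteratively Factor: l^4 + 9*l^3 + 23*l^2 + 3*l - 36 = (l - 1)*(l^3 + 10*l^2 + 33*l + 36) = (l - 1)*(l + 3)*(l^2 + 7*l + 12) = (l - 1)*(l + 3)^2*(l + 4)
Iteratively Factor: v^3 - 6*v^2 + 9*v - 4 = (v - 1)*(v^2 - 5*v + 4) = (v - 1)^2*(v - 4)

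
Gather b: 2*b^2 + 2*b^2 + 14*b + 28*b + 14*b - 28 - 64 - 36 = 4*b^2 + 56*b - 128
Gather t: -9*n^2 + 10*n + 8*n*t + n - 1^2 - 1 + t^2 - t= -9*n^2 + 11*n + t^2 + t*(8*n - 1) - 2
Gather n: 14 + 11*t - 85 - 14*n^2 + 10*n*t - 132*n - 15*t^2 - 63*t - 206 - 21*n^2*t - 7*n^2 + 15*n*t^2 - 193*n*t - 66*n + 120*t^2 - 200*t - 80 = n^2*(-21*t - 21) + n*(15*t^2 - 183*t - 198) + 105*t^2 - 252*t - 357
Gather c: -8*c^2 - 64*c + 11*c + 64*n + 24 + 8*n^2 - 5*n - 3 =-8*c^2 - 53*c + 8*n^2 + 59*n + 21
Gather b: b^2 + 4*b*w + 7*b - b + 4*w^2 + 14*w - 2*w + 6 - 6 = b^2 + b*(4*w + 6) + 4*w^2 + 12*w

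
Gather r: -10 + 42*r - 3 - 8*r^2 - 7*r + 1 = -8*r^2 + 35*r - 12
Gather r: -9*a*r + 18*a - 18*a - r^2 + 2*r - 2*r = -9*a*r - r^2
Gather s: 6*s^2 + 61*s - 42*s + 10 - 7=6*s^2 + 19*s + 3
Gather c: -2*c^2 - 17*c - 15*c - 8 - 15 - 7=-2*c^2 - 32*c - 30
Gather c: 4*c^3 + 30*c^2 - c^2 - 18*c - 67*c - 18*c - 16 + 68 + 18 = 4*c^3 + 29*c^2 - 103*c + 70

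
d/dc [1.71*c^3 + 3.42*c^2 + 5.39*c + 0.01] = 5.13*c^2 + 6.84*c + 5.39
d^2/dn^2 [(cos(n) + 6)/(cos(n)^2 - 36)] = (sin(n)^2 - 6*cos(n) + 1)/(cos(n) - 6)^3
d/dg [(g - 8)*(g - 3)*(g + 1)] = 3*g^2 - 20*g + 13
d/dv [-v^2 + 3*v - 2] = 3 - 2*v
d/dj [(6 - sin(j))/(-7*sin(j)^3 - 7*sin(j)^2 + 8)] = (-14*sin(j)^3 + 119*sin(j)^2 + 84*sin(j) - 8)*cos(j)/(7*sin(j)^3 + 7*sin(j)^2 - 8)^2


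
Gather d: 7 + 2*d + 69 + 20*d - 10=22*d + 66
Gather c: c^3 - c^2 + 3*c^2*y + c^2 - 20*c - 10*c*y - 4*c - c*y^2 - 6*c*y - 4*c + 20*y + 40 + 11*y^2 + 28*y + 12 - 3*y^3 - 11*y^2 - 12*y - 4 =c^3 + 3*c^2*y + c*(-y^2 - 16*y - 28) - 3*y^3 + 36*y + 48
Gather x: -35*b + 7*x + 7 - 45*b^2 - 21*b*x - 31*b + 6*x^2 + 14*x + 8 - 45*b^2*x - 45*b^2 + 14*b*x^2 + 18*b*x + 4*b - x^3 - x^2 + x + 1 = -90*b^2 - 62*b - x^3 + x^2*(14*b + 5) + x*(-45*b^2 - 3*b + 22) + 16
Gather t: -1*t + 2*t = t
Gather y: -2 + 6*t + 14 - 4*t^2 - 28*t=-4*t^2 - 22*t + 12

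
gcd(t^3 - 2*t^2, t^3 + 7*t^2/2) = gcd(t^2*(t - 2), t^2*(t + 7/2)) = t^2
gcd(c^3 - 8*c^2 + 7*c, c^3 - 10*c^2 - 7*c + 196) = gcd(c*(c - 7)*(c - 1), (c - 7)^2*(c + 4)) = c - 7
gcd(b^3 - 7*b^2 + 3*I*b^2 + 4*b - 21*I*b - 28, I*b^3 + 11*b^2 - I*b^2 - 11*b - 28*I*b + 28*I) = 1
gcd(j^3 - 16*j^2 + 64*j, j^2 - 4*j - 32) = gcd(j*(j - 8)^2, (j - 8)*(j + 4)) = j - 8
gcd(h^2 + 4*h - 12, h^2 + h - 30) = h + 6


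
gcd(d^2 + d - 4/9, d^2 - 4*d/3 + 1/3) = d - 1/3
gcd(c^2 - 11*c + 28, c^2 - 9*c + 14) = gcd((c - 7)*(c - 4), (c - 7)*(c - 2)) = c - 7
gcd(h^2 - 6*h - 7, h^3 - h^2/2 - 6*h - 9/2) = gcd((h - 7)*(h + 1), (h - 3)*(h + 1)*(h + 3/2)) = h + 1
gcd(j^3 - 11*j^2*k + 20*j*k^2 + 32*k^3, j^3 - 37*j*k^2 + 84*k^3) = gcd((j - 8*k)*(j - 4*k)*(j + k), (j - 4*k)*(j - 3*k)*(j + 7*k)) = j - 4*k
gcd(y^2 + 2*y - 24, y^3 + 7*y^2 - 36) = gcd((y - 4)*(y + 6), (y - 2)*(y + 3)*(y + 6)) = y + 6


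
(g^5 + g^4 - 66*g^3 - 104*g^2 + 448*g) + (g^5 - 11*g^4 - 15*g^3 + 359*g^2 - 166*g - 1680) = 2*g^5 - 10*g^4 - 81*g^3 + 255*g^2 + 282*g - 1680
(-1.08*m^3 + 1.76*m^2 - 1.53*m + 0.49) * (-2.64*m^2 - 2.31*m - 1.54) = 2.8512*m^5 - 2.1516*m^4 + 1.6368*m^3 - 0.4697*m^2 + 1.2243*m - 0.7546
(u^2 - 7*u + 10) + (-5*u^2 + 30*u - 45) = -4*u^2 + 23*u - 35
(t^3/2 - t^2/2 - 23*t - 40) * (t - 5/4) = t^4/2 - 9*t^3/8 - 179*t^2/8 - 45*t/4 + 50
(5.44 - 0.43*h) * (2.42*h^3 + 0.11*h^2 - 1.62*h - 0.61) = -1.0406*h^4 + 13.1175*h^3 + 1.295*h^2 - 8.5505*h - 3.3184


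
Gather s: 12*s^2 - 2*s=12*s^2 - 2*s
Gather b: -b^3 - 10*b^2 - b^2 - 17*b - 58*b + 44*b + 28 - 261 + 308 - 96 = -b^3 - 11*b^2 - 31*b - 21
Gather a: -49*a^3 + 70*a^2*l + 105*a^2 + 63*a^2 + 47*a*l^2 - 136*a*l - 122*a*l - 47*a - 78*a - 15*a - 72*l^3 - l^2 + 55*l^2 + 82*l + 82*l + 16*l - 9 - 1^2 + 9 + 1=-49*a^3 + a^2*(70*l + 168) + a*(47*l^2 - 258*l - 140) - 72*l^3 + 54*l^2 + 180*l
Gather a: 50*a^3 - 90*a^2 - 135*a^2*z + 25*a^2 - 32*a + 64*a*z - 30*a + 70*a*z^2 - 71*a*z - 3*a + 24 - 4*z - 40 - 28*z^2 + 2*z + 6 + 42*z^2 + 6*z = 50*a^3 + a^2*(-135*z - 65) + a*(70*z^2 - 7*z - 65) + 14*z^2 + 4*z - 10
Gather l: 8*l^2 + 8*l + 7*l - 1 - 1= 8*l^2 + 15*l - 2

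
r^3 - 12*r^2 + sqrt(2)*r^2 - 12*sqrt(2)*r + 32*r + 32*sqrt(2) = (r - 8)*(r - 4)*(r + sqrt(2))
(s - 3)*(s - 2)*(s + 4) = s^3 - s^2 - 14*s + 24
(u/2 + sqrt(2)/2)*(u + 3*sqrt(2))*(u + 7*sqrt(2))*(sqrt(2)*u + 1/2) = sqrt(2)*u^4/2 + 45*u^3/4 + 135*sqrt(2)*u^2/4 + 115*u/2 + 21*sqrt(2)/2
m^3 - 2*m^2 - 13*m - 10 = (m - 5)*(m + 1)*(m + 2)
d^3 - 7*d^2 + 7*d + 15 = (d - 5)*(d - 3)*(d + 1)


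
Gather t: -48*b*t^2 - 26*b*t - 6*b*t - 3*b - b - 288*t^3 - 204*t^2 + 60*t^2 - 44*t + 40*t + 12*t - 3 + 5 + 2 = -4*b - 288*t^3 + t^2*(-48*b - 144) + t*(8 - 32*b) + 4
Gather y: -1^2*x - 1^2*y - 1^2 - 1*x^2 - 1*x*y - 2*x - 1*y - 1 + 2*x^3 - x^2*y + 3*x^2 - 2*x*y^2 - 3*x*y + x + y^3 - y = 2*x^3 + 2*x^2 - 2*x*y^2 - 2*x + y^3 + y*(-x^2 - 4*x - 3) - 2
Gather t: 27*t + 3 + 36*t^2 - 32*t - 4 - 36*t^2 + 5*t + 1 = 0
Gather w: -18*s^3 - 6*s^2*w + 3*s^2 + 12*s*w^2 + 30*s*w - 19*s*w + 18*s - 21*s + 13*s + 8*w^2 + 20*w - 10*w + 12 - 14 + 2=-18*s^3 + 3*s^2 + 10*s + w^2*(12*s + 8) + w*(-6*s^2 + 11*s + 10)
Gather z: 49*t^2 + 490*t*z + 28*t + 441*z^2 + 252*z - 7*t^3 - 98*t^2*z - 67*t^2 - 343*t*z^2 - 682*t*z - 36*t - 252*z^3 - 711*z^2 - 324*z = -7*t^3 - 18*t^2 - 8*t - 252*z^3 + z^2*(-343*t - 270) + z*(-98*t^2 - 192*t - 72)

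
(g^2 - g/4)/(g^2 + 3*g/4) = (4*g - 1)/(4*g + 3)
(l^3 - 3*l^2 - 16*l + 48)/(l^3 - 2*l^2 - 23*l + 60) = (l + 4)/(l + 5)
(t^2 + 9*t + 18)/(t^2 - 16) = (t^2 + 9*t + 18)/(t^2 - 16)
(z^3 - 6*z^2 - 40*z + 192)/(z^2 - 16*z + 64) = (z^2 + 2*z - 24)/(z - 8)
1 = 1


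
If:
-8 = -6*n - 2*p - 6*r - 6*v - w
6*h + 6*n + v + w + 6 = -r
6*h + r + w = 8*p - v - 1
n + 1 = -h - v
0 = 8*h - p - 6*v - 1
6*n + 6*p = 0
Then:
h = -45/28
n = 5/2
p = -5/2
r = 527/140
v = -53/28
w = -463/35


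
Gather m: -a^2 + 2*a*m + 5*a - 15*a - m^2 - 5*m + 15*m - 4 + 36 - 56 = -a^2 - 10*a - m^2 + m*(2*a + 10) - 24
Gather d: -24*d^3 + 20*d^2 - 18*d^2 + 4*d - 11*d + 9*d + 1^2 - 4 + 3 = -24*d^3 + 2*d^2 + 2*d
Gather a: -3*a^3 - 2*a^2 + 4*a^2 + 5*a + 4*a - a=-3*a^3 + 2*a^2 + 8*a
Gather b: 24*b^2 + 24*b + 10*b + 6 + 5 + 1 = 24*b^2 + 34*b + 12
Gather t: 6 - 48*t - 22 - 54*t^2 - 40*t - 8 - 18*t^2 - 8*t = -72*t^2 - 96*t - 24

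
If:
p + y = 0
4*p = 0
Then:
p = 0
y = 0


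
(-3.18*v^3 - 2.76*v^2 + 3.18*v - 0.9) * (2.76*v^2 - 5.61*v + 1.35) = -8.7768*v^5 + 10.2222*v^4 + 19.9674*v^3 - 24.0498*v^2 + 9.342*v - 1.215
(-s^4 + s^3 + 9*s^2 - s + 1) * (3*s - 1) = -3*s^5 + 4*s^4 + 26*s^3 - 12*s^2 + 4*s - 1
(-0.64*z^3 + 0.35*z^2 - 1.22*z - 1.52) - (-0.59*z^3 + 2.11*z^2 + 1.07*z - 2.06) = -0.05*z^3 - 1.76*z^2 - 2.29*z + 0.54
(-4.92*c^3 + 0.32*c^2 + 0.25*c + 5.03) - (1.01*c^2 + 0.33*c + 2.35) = -4.92*c^3 - 0.69*c^2 - 0.08*c + 2.68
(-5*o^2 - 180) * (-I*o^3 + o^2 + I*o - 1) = 5*I*o^5 - 5*o^4 + 175*I*o^3 - 175*o^2 - 180*I*o + 180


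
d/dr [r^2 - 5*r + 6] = 2*r - 5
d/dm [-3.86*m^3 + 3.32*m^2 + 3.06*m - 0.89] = -11.58*m^2 + 6.64*m + 3.06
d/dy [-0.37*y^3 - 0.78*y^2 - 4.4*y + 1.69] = -1.11*y^2 - 1.56*y - 4.4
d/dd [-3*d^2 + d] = 1 - 6*d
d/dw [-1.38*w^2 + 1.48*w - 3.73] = 1.48 - 2.76*w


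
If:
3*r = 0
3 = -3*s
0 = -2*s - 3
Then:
No Solution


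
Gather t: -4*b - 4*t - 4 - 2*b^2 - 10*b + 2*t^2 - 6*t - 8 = -2*b^2 - 14*b + 2*t^2 - 10*t - 12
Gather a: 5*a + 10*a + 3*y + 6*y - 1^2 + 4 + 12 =15*a + 9*y + 15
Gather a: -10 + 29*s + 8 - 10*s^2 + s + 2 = -10*s^2 + 30*s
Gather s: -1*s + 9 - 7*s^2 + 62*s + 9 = -7*s^2 + 61*s + 18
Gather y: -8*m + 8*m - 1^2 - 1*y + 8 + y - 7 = 0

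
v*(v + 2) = v^2 + 2*v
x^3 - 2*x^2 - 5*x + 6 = (x - 3)*(x - 1)*(x + 2)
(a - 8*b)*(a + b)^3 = a^4 - 5*a^3*b - 21*a^2*b^2 - 23*a*b^3 - 8*b^4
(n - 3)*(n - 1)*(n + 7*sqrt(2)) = n^3 - 4*n^2 + 7*sqrt(2)*n^2 - 28*sqrt(2)*n + 3*n + 21*sqrt(2)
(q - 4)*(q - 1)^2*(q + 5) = q^4 - q^3 - 21*q^2 + 41*q - 20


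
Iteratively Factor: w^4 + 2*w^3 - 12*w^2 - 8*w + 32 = (w + 4)*(w^3 - 2*w^2 - 4*w + 8) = (w - 2)*(w + 4)*(w^2 - 4) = (w - 2)*(w + 2)*(w + 4)*(w - 2)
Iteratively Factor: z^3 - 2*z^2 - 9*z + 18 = (z - 3)*(z^2 + z - 6) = (z - 3)*(z + 3)*(z - 2)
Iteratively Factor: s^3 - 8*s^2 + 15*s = (s - 5)*(s^2 - 3*s) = s*(s - 5)*(s - 3)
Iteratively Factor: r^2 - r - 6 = (r + 2)*(r - 3)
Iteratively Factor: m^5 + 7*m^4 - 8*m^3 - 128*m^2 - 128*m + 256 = (m + 4)*(m^4 + 3*m^3 - 20*m^2 - 48*m + 64) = (m + 4)^2*(m^3 - m^2 - 16*m + 16) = (m - 1)*(m + 4)^2*(m^2 - 16) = (m - 4)*(m - 1)*(m + 4)^2*(m + 4)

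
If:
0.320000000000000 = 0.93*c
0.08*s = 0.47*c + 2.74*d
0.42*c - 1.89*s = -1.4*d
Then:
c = 0.34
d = -0.06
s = 0.03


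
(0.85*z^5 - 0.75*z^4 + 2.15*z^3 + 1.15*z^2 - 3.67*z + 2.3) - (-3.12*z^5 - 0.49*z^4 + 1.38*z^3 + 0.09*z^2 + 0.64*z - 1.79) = 3.97*z^5 - 0.26*z^4 + 0.77*z^3 + 1.06*z^2 - 4.31*z + 4.09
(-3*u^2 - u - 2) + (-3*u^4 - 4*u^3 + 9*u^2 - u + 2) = -3*u^4 - 4*u^3 + 6*u^2 - 2*u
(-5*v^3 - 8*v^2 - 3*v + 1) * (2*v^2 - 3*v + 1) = -10*v^5 - v^4 + 13*v^3 + 3*v^2 - 6*v + 1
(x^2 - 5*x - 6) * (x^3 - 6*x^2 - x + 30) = x^5 - 11*x^4 + 23*x^3 + 71*x^2 - 144*x - 180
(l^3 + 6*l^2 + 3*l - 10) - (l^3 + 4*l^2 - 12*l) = 2*l^2 + 15*l - 10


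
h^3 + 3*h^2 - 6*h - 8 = (h - 2)*(h + 1)*(h + 4)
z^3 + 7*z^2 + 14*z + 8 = (z + 1)*(z + 2)*(z + 4)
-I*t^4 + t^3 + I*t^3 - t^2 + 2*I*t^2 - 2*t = t*(t - 2)*(t + 1)*(-I*t + 1)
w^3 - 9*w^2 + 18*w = w*(w - 6)*(w - 3)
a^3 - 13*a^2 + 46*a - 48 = (a - 8)*(a - 3)*(a - 2)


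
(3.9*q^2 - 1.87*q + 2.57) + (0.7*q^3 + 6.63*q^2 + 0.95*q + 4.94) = 0.7*q^3 + 10.53*q^2 - 0.92*q + 7.51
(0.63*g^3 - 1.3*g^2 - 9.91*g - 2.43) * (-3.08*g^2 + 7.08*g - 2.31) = -1.9404*g^5 + 8.4644*g^4 + 19.8635*g^3 - 59.6754*g^2 + 5.6877*g + 5.6133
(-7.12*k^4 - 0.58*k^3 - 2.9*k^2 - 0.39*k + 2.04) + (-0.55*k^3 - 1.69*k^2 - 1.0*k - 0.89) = -7.12*k^4 - 1.13*k^3 - 4.59*k^2 - 1.39*k + 1.15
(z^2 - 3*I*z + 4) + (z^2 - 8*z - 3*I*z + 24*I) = 2*z^2 - 8*z - 6*I*z + 4 + 24*I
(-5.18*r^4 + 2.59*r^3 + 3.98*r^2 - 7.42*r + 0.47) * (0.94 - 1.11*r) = 5.7498*r^5 - 7.7441*r^4 - 1.9832*r^3 + 11.9774*r^2 - 7.4965*r + 0.4418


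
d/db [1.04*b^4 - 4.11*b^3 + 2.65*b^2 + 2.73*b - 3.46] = 4.16*b^3 - 12.33*b^2 + 5.3*b + 2.73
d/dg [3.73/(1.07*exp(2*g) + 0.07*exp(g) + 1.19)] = (-7.9822*exp(g) - 0.2611)*exp(g)/(1.07*exp(2*g) + 0.07*exp(g) + 1.19)^2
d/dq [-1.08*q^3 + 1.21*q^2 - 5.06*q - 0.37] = -3.24*q^2 + 2.42*q - 5.06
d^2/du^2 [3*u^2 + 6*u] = 6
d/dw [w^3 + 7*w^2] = w*(3*w + 14)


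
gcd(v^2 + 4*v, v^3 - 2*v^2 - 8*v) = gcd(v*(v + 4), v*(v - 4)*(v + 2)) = v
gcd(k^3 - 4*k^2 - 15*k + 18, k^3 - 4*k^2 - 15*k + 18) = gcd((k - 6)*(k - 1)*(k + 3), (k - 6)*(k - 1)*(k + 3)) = k^3 - 4*k^2 - 15*k + 18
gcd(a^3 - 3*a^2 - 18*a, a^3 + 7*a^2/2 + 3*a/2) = a^2 + 3*a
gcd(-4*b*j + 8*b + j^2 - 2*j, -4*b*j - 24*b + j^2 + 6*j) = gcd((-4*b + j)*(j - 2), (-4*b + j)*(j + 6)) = 4*b - j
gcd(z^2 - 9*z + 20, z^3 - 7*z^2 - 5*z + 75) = z - 5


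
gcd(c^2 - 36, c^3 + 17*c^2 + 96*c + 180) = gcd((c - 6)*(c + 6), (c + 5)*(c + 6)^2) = c + 6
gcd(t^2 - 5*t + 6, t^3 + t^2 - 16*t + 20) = t - 2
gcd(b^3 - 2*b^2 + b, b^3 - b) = b^2 - b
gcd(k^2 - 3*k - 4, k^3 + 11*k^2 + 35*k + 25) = k + 1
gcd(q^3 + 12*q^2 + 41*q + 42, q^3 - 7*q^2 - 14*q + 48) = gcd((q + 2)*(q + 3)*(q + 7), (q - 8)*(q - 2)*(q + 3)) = q + 3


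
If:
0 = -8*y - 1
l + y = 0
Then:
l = 1/8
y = -1/8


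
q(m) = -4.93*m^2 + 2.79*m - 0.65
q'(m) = 2.79 - 9.86*m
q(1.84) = -12.21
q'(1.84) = -15.35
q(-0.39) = -2.49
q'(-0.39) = 6.64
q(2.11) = -16.71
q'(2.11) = -18.01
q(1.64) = -9.33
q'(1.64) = -13.38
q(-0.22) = -1.50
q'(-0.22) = 4.96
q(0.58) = -0.69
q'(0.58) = -2.93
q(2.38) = -21.94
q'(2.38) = -20.68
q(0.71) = -1.15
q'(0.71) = -4.21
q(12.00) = -677.09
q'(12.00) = -115.53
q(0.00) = -0.65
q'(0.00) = 2.79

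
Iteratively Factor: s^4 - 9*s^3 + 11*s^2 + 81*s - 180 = (s - 3)*(s^3 - 6*s^2 - 7*s + 60) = (s - 5)*(s - 3)*(s^2 - s - 12) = (s - 5)*(s - 3)*(s + 3)*(s - 4)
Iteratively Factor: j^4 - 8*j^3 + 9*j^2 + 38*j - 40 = (j - 5)*(j^3 - 3*j^2 - 6*j + 8) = (j - 5)*(j - 4)*(j^2 + j - 2) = (j - 5)*(j - 4)*(j - 1)*(j + 2)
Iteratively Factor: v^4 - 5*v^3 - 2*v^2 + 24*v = (v)*(v^3 - 5*v^2 - 2*v + 24) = v*(v + 2)*(v^2 - 7*v + 12) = v*(v - 3)*(v + 2)*(v - 4)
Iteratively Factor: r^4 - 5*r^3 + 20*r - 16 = (r + 2)*(r^3 - 7*r^2 + 14*r - 8) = (r - 1)*(r + 2)*(r^2 - 6*r + 8) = (r - 2)*(r - 1)*(r + 2)*(r - 4)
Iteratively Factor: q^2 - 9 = (q - 3)*(q + 3)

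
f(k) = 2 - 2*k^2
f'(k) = -4*k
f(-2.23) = -7.95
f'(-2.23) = 8.92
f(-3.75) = -26.12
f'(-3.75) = 15.00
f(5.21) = -52.29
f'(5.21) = -20.84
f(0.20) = 1.92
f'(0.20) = -0.80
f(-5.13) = -50.63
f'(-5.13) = 20.52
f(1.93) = -5.45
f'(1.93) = -7.72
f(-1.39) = -1.86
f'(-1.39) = 5.56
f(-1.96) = -5.68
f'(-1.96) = 7.84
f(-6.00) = -70.00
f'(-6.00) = 24.00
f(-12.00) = -286.00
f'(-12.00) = 48.00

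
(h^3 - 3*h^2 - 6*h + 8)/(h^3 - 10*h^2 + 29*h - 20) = (h + 2)/(h - 5)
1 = 1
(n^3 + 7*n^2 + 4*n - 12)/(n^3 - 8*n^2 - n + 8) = (n^2 + 8*n + 12)/(n^2 - 7*n - 8)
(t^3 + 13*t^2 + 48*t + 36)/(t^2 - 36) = (t^2 + 7*t + 6)/(t - 6)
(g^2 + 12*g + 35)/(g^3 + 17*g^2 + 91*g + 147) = (g + 5)/(g^2 + 10*g + 21)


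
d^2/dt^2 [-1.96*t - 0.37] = 0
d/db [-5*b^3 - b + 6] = -15*b^2 - 1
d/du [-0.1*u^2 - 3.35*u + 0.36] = -0.2*u - 3.35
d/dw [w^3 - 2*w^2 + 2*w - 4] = 3*w^2 - 4*w + 2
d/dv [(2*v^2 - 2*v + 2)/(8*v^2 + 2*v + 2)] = (5*v^2 - 6*v - 2)/(16*v^4 + 8*v^3 + 9*v^2 + 2*v + 1)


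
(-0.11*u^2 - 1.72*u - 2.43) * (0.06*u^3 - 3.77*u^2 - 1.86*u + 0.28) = -0.0066*u^5 + 0.3115*u^4 + 6.5432*u^3 + 12.3295*u^2 + 4.0382*u - 0.6804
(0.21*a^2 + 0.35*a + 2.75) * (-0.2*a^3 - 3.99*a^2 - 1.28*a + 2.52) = -0.042*a^5 - 0.9079*a^4 - 2.2153*a^3 - 10.8913*a^2 - 2.638*a + 6.93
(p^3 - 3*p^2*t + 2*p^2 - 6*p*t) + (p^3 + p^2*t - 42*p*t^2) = 2*p^3 - 2*p^2*t + 2*p^2 - 42*p*t^2 - 6*p*t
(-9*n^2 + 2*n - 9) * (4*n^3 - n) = -36*n^5 + 8*n^4 - 27*n^3 - 2*n^2 + 9*n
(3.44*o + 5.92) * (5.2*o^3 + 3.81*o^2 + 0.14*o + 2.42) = 17.888*o^4 + 43.8904*o^3 + 23.0368*o^2 + 9.1536*o + 14.3264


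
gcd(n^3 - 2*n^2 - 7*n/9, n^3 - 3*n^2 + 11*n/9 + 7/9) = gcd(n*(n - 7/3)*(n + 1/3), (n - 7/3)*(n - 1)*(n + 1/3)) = n^2 - 2*n - 7/9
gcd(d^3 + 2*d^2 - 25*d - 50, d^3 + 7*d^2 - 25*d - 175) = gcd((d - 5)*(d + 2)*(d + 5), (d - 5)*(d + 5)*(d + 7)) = d^2 - 25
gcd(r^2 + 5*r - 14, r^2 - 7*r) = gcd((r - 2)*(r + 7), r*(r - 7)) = 1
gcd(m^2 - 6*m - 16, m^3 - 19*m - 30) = m + 2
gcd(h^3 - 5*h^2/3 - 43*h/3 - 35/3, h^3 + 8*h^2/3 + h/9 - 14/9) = h^2 + 10*h/3 + 7/3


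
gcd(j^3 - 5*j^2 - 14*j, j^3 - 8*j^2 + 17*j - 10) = 1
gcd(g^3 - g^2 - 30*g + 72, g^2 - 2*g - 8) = g - 4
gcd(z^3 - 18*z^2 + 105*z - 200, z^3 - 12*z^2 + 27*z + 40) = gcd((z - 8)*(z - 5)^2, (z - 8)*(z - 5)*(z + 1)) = z^2 - 13*z + 40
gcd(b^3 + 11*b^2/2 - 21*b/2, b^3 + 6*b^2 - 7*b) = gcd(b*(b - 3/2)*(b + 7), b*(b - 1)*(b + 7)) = b^2 + 7*b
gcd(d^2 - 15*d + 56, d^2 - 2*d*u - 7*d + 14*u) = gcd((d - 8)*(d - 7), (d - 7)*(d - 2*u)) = d - 7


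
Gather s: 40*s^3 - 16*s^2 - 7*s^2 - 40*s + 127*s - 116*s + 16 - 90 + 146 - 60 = 40*s^3 - 23*s^2 - 29*s + 12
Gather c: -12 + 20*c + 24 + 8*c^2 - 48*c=8*c^2 - 28*c + 12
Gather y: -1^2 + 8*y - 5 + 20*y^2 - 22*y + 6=20*y^2 - 14*y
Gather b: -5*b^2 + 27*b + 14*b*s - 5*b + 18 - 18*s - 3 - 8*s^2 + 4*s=-5*b^2 + b*(14*s + 22) - 8*s^2 - 14*s + 15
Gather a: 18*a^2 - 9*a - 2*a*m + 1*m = 18*a^2 + a*(-2*m - 9) + m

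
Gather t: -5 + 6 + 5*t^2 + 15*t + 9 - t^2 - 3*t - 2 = 4*t^2 + 12*t + 8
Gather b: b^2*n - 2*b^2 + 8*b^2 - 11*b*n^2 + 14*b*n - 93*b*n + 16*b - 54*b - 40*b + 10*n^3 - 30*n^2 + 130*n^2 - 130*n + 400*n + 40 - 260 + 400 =b^2*(n + 6) + b*(-11*n^2 - 79*n - 78) + 10*n^3 + 100*n^2 + 270*n + 180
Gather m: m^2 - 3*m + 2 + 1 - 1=m^2 - 3*m + 2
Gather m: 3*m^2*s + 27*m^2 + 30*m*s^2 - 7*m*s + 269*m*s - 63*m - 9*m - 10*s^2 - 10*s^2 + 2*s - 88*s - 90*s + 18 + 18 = m^2*(3*s + 27) + m*(30*s^2 + 262*s - 72) - 20*s^2 - 176*s + 36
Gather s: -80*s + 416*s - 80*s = 256*s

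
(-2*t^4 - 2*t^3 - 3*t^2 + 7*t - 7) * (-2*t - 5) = 4*t^5 + 14*t^4 + 16*t^3 + t^2 - 21*t + 35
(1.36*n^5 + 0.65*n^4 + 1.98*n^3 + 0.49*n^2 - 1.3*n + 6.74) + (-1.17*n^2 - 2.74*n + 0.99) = 1.36*n^5 + 0.65*n^4 + 1.98*n^3 - 0.68*n^2 - 4.04*n + 7.73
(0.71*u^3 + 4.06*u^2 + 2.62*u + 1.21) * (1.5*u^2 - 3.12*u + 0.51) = 1.065*u^5 + 3.8748*u^4 - 8.3751*u^3 - 4.2888*u^2 - 2.439*u + 0.6171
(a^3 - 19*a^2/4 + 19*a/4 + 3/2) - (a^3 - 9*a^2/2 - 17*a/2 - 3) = -a^2/4 + 53*a/4 + 9/2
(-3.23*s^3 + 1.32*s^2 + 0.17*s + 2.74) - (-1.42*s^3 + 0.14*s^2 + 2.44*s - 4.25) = -1.81*s^3 + 1.18*s^2 - 2.27*s + 6.99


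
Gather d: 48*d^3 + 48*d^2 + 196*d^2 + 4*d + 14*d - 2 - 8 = 48*d^3 + 244*d^2 + 18*d - 10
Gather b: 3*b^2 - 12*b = 3*b^2 - 12*b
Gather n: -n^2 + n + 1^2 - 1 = -n^2 + n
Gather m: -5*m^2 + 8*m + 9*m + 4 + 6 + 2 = -5*m^2 + 17*m + 12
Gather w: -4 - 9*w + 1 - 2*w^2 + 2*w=-2*w^2 - 7*w - 3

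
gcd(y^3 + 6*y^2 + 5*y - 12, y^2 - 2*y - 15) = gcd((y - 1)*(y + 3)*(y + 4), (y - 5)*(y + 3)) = y + 3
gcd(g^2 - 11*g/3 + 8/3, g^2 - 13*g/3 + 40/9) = g - 8/3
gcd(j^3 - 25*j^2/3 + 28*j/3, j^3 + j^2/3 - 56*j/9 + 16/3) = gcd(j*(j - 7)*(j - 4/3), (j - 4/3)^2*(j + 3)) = j - 4/3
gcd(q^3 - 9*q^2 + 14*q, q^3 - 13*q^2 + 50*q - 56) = q^2 - 9*q + 14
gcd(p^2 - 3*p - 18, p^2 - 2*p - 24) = p - 6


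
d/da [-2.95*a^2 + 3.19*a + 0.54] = 3.19 - 5.9*a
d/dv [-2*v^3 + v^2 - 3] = 2*v*(1 - 3*v)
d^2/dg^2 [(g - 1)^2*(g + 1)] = 6*g - 2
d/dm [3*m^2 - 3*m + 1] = 6*m - 3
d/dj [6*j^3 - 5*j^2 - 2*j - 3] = 18*j^2 - 10*j - 2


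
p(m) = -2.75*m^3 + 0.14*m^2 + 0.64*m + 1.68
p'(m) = -8.25*m^2 + 0.28*m + 0.64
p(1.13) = -1.39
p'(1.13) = -9.58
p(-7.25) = 1052.36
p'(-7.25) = -435.03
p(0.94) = 0.12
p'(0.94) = -6.39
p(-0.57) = 1.87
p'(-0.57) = -2.20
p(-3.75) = 146.27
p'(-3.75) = -116.43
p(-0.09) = 1.63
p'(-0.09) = 0.55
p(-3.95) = 170.82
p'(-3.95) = -129.19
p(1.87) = -14.62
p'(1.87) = -27.69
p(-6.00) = 596.88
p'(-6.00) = -298.04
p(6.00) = -583.44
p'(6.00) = -294.68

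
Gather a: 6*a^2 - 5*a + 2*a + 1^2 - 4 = 6*a^2 - 3*a - 3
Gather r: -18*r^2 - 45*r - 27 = -18*r^2 - 45*r - 27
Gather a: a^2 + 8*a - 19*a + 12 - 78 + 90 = a^2 - 11*a + 24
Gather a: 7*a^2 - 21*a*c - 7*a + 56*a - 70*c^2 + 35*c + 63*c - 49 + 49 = 7*a^2 + a*(49 - 21*c) - 70*c^2 + 98*c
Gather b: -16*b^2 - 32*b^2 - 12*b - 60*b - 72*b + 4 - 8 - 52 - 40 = -48*b^2 - 144*b - 96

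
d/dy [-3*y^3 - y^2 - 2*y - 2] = -9*y^2 - 2*y - 2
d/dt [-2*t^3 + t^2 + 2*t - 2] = -6*t^2 + 2*t + 2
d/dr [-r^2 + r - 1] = 1 - 2*r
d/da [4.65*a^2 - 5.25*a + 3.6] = 9.3*a - 5.25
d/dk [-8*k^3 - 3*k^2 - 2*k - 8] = -24*k^2 - 6*k - 2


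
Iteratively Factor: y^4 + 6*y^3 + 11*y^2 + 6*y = (y + 2)*(y^3 + 4*y^2 + 3*y) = (y + 1)*(y + 2)*(y^2 + 3*y) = y*(y + 1)*(y + 2)*(y + 3)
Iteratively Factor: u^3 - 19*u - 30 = (u - 5)*(u^2 + 5*u + 6) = (u - 5)*(u + 3)*(u + 2)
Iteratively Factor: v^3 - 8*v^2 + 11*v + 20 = (v - 5)*(v^2 - 3*v - 4) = (v - 5)*(v + 1)*(v - 4)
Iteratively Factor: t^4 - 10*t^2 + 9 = (t + 1)*(t^3 - t^2 - 9*t + 9) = (t - 3)*(t + 1)*(t^2 + 2*t - 3) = (t - 3)*(t - 1)*(t + 1)*(t + 3)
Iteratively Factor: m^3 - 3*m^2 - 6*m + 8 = (m - 1)*(m^2 - 2*m - 8) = (m - 4)*(m - 1)*(m + 2)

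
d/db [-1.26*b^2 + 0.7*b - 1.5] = 0.7 - 2.52*b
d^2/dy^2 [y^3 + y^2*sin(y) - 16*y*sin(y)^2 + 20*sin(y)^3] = -y^2*sin(y) + 4*y*cos(y) - 32*y*cos(2*y) + 6*y - 13*sin(y) - 32*sin(2*y) + 45*sin(3*y)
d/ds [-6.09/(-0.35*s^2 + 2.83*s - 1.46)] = (17.2347 - 4.263*s)/(0.35*s^2 - 2.83*s + 1.46)^2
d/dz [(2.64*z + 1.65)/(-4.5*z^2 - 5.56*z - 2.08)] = (11.88*z^2 + 14.85*z + 3.6828)/(20.25*z^4 + 50.04*z^3 + 49.6336*z^2 + 23.1296*z + 4.3264)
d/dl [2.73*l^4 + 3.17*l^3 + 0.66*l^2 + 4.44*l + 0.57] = 10.92*l^3 + 9.51*l^2 + 1.32*l + 4.44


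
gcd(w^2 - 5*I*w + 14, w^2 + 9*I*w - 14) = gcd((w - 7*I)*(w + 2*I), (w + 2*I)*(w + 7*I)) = w + 2*I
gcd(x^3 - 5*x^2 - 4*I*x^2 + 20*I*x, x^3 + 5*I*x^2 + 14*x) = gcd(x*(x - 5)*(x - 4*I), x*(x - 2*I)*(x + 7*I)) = x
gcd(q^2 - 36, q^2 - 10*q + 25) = 1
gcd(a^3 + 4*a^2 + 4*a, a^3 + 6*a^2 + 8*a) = a^2 + 2*a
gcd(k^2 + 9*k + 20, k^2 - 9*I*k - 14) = 1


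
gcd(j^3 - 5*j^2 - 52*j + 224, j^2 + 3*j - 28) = j^2 + 3*j - 28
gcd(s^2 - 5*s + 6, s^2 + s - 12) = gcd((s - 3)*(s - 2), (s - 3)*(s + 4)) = s - 3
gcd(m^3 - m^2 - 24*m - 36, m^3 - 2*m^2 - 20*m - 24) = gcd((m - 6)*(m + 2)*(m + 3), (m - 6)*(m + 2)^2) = m^2 - 4*m - 12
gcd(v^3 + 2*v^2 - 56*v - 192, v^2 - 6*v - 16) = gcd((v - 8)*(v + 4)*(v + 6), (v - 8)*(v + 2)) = v - 8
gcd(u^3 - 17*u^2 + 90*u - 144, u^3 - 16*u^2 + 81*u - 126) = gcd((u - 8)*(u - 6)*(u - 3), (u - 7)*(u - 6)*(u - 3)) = u^2 - 9*u + 18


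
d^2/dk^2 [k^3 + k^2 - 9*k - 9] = 6*k + 2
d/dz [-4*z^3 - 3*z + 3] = -12*z^2 - 3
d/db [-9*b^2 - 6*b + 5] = -18*b - 6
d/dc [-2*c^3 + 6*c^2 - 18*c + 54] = -6*c^2 + 12*c - 18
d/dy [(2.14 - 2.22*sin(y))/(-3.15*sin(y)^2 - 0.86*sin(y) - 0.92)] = (-6.993*sin(y)^2 + 13.482*sin(y) + 3.8828)*cos(y)/(9.9225*sin(y)^4 + 5.418*sin(y)^3 + 6.5356*sin(y)^2 + 1.5824*sin(y) + 0.8464)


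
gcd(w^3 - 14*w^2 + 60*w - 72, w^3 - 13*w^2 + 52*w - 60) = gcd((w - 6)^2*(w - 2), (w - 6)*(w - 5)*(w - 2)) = w^2 - 8*w + 12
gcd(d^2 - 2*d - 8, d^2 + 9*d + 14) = d + 2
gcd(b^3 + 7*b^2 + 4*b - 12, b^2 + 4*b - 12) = b + 6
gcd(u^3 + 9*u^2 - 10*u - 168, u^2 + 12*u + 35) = u + 7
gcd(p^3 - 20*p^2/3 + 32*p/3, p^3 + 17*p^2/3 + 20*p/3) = p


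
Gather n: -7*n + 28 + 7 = 35 - 7*n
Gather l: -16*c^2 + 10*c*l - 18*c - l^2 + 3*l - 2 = -16*c^2 - 18*c - l^2 + l*(10*c + 3) - 2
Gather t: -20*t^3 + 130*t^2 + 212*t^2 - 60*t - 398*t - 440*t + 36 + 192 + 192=-20*t^3 + 342*t^2 - 898*t + 420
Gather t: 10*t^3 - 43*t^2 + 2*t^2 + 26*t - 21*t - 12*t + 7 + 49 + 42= 10*t^3 - 41*t^2 - 7*t + 98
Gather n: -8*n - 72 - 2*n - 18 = -10*n - 90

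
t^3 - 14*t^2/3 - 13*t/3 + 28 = (t - 4)*(t - 3)*(t + 7/3)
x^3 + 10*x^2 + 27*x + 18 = (x + 1)*(x + 3)*(x + 6)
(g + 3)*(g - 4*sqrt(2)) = g^2 - 4*sqrt(2)*g + 3*g - 12*sqrt(2)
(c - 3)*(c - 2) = c^2 - 5*c + 6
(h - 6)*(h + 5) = h^2 - h - 30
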